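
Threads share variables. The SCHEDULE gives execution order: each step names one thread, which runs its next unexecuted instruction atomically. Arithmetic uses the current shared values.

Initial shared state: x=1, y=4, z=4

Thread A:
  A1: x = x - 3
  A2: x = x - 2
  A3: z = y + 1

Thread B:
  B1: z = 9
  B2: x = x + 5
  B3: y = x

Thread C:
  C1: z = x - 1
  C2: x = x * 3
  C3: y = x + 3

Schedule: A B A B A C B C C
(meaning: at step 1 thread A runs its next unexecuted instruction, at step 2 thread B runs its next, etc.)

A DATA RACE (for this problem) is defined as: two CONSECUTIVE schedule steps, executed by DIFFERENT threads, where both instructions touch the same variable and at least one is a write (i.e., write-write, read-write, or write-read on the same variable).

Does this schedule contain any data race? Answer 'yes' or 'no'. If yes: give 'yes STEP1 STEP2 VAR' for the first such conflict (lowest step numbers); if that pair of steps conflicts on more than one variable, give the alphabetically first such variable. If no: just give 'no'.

Steps 1,2: A(r=x,w=x) vs B(r=-,w=z). No conflict.
Steps 2,3: B(r=-,w=z) vs A(r=x,w=x). No conflict.
Steps 3,4: A(x = x - 2) vs B(x = x + 5). RACE on x (W-W).
Steps 4,5: B(r=x,w=x) vs A(r=y,w=z). No conflict.
Steps 5,6: A(z = y + 1) vs C(z = x - 1). RACE on z (W-W).
Steps 6,7: C(r=x,w=z) vs B(r=x,w=y). No conflict.
Steps 7,8: B(y = x) vs C(x = x * 3). RACE on x (R-W).
Steps 8,9: same thread (C). No race.
First conflict at steps 3,4.

Answer: yes 3 4 x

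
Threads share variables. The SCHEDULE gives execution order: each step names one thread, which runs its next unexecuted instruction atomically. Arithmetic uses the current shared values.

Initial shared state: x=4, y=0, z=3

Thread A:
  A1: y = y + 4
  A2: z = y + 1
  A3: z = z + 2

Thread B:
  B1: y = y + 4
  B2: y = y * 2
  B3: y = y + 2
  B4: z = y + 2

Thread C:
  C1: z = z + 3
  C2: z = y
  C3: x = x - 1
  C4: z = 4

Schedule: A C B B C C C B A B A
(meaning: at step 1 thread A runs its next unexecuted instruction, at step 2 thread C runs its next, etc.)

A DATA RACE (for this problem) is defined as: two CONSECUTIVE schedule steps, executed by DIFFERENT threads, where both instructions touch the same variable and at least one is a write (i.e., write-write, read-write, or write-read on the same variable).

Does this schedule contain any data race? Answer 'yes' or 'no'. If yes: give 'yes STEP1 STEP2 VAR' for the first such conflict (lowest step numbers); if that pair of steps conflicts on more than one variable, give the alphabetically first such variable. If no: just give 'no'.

Steps 1,2: A(r=y,w=y) vs C(r=z,w=z). No conflict.
Steps 2,3: C(r=z,w=z) vs B(r=y,w=y). No conflict.
Steps 3,4: same thread (B). No race.
Steps 4,5: B(y = y * 2) vs C(z = y). RACE on y (W-R).
Steps 5,6: same thread (C). No race.
Steps 6,7: same thread (C). No race.
Steps 7,8: C(r=-,w=z) vs B(r=y,w=y). No conflict.
Steps 8,9: B(y = y + 2) vs A(z = y + 1). RACE on y (W-R).
Steps 9,10: A(z = y + 1) vs B(z = y + 2). RACE on z (W-W).
Steps 10,11: B(z = y + 2) vs A(z = z + 2). RACE on z (W-W).
First conflict at steps 4,5.

Answer: yes 4 5 y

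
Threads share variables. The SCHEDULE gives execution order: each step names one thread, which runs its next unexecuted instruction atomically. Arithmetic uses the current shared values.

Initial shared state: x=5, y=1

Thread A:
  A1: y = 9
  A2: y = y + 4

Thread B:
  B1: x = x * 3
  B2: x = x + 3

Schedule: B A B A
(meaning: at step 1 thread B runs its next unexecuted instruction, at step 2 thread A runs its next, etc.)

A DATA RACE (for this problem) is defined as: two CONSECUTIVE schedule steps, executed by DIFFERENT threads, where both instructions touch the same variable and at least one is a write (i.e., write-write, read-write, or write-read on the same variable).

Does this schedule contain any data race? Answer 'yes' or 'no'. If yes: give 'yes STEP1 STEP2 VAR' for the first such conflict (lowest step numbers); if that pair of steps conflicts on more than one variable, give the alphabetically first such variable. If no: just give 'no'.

Steps 1,2: B(r=x,w=x) vs A(r=-,w=y). No conflict.
Steps 2,3: A(r=-,w=y) vs B(r=x,w=x). No conflict.
Steps 3,4: B(r=x,w=x) vs A(r=y,w=y). No conflict.

Answer: no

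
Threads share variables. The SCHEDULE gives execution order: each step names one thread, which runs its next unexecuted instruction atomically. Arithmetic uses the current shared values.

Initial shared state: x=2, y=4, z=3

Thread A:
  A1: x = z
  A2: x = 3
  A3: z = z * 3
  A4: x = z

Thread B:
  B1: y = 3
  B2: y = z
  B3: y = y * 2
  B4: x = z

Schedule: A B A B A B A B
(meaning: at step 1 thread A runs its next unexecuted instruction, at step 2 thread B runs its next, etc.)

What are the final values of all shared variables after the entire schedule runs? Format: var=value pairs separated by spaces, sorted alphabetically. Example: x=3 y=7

Answer: x=9 y=6 z=9

Derivation:
Step 1: thread A executes A1 (x = z). Shared: x=3 y=4 z=3. PCs: A@1 B@0
Step 2: thread B executes B1 (y = 3). Shared: x=3 y=3 z=3. PCs: A@1 B@1
Step 3: thread A executes A2 (x = 3). Shared: x=3 y=3 z=3. PCs: A@2 B@1
Step 4: thread B executes B2 (y = z). Shared: x=3 y=3 z=3. PCs: A@2 B@2
Step 5: thread A executes A3 (z = z * 3). Shared: x=3 y=3 z=9. PCs: A@3 B@2
Step 6: thread B executes B3 (y = y * 2). Shared: x=3 y=6 z=9. PCs: A@3 B@3
Step 7: thread A executes A4 (x = z). Shared: x=9 y=6 z=9. PCs: A@4 B@3
Step 8: thread B executes B4 (x = z). Shared: x=9 y=6 z=9. PCs: A@4 B@4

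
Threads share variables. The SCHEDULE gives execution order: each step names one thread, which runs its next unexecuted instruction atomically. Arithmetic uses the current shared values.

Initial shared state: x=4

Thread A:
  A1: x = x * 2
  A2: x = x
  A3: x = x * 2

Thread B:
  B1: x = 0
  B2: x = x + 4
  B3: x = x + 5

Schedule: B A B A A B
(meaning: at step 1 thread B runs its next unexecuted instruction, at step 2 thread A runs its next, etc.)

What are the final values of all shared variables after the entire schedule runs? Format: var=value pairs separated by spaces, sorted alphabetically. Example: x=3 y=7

Step 1: thread B executes B1 (x = 0). Shared: x=0. PCs: A@0 B@1
Step 2: thread A executes A1 (x = x * 2). Shared: x=0. PCs: A@1 B@1
Step 3: thread B executes B2 (x = x + 4). Shared: x=4. PCs: A@1 B@2
Step 4: thread A executes A2 (x = x). Shared: x=4. PCs: A@2 B@2
Step 5: thread A executes A3 (x = x * 2). Shared: x=8. PCs: A@3 B@2
Step 6: thread B executes B3 (x = x + 5). Shared: x=13. PCs: A@3 B@3

Answer: x=13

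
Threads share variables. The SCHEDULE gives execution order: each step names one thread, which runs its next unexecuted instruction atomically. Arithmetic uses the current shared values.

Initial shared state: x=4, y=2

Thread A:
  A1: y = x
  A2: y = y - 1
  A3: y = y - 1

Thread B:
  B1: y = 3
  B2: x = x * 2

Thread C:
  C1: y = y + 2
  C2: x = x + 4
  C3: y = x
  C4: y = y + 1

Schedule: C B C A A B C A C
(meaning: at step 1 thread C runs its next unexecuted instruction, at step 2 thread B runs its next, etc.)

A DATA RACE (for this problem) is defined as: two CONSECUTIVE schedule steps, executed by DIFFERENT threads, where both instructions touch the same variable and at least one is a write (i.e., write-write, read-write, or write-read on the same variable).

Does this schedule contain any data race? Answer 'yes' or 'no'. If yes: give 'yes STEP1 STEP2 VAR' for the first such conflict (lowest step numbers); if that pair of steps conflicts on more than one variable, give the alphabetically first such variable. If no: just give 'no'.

Answer: yes 1 2 y

Derivation:
Steps 1,2: C(y = y + 2) vs B(y = 3). RACE on y (W-W).
Steps 2,3: B(r=-,w=y) vs C(r=x,w=x). No conflict.
Steps 3,4: C(x = x + 4) vs A(y = x). RACE on x (W-R).
Steps 4,5: same thread (A). No race.
Steps 5,6: A(r=y,w=y) vs B(r=x,w=x). No conflict.
Steps 6,7: B(x = x * 2) vs C(y = x). RACE on x (W-R).
Steps 7,8: C(y = x) vs A(y = y - 1). RACE on y (W-W).
Steps 8,9: A(y = y - 1) vs C(y = y + 1). RACE on y (W-W).
First conflict at steps 1,2.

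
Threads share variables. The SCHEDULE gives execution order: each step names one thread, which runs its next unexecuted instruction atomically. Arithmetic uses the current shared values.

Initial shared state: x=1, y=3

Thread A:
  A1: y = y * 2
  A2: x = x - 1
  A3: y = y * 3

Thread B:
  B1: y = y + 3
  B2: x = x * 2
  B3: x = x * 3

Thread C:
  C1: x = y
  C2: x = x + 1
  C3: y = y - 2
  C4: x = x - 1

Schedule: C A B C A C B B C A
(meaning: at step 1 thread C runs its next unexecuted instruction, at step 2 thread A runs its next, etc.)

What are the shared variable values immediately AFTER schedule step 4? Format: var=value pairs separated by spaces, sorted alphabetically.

Step 1: thread C executes C1 (x = y). Shared: x=3 y=3. PCs: A@0 B@0 C@1
Step 2: thread A executes A1 (y = y * 2). Shared: x=3 y=6. PCs: A@1 B@0 C@1
Step 3: thread B executes B1 (y = y + 3). Shared: x=3 y=9. PCs: A@1 B@1 C@1
Step 4: thread C executes C2 (x = x + 1). Shared: x=4 y=9. PCs: A@1 B@1 C@2

Answer: x=4 y=9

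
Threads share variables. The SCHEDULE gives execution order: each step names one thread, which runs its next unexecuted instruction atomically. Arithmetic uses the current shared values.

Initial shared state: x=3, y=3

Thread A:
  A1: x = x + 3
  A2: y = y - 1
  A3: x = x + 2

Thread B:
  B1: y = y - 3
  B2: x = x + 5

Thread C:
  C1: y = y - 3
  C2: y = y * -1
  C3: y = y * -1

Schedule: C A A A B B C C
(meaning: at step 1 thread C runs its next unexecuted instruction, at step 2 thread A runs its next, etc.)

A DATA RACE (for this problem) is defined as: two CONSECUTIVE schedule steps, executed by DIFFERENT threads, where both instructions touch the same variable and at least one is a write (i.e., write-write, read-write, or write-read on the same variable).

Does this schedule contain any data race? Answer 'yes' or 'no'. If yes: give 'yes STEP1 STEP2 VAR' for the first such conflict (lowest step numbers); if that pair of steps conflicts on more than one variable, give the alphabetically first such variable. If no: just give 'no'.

Steps 1,2: C(r=y,w=y) vs A(r=x,w=x). No conflict.
Steps 2,3: same thread (A). No race.
Steps 3,4: same thread (A). No race.
Steps 4,5: A(r=x,w=x) vs B(r=y,w=y). No conflict.
Steps 5,6: same thread (B). No race.
Steps 6,7: B(r=x,w=x) vs C(r=y,w=y). No conflict.
Steps 7,8: same thread (C). No race.

Answer: no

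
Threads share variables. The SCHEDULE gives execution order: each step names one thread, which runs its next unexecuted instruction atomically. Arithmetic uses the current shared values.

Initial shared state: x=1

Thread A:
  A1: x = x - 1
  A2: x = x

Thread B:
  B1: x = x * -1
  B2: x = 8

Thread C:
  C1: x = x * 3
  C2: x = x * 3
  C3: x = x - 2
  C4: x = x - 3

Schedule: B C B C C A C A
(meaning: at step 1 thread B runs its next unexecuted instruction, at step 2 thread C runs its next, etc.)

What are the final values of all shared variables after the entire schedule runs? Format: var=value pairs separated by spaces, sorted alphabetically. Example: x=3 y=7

Step 1: thread B executes B1 (x = x * -1). Shared: x=-1. PCs: A@0 B@1 C@0
Step 2: thread C executes C1 (x = x * 3). Shared: x=-3. PCs: A@0 B@1 C@1
Step 3: thread B executes B2 (x = 8). Shared: x=8. PCs: A@0 B@2 C@1
Step 4: thread C executes C2 (x = x * 3). Shared: x=24. PCs: A@0 B@2 C@2
Step 5: thread C executes C3 (x = x - 2). Shared: x=22. PCs: A@0 B@2 C@3
Step 6: thread A executes A1 (x = x - 1). Shared: x=21. PCs: A@1 B@2 C@3
Step 7: thread C executes C4 (x = x - 3). Shared: x=18. PCs: A@1 B@2 C@4
Step 8: thread A executes A2 (x = x). Shared: x=18. PCs: A@2 B@2 C@4

Answer: x=18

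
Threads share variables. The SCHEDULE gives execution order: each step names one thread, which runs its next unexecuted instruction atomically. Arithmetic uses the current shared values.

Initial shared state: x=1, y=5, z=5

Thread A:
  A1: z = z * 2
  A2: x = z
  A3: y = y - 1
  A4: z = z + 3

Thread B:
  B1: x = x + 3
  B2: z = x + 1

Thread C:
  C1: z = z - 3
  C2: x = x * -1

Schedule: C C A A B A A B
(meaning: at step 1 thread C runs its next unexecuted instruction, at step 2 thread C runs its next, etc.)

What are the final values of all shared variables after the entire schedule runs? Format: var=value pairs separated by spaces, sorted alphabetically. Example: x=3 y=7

Answer: x=7 y=4 z=8

Derivation:
Step 1: thread C executes C1 (z = z - 3). Shared: x=1 y=5 z=2. PCs: A@0 B@0 C@1
Step 2: thread C executes C2 (x = x * -1). Shared: x=-1 y=5 z=2. PCs: A@0 B@0 C@2
Step 3: thread A executes A1 (z = z * 2). Shared: x=-1 y=5 z=4. PCs: A@1 B@0 C@2
Step 4: thread A executes A2 (x = z). Shared: x=4 y=5 z=4. PCs: A@2 B@0 C@2
Step 5: thread B executes B1 (x = x + 3). Shared: x=7 y=5 z=4. PCs: A@2 B@1 C@2
Step 6: thread A executes A3 (y = y - 1). Shared: x=7 y=4 z=4. PCs: A@3 B@1 C@2
Step 7: thread A executes A4 (z = z + 3). Shared: x=7 y=4 z=7. PCs: A@4 B@1 C@2
Step 8: thread B executes B2 (z = x + 1). Shared: x=7 y=4 z=8. PCs: A@4 B@2 C@2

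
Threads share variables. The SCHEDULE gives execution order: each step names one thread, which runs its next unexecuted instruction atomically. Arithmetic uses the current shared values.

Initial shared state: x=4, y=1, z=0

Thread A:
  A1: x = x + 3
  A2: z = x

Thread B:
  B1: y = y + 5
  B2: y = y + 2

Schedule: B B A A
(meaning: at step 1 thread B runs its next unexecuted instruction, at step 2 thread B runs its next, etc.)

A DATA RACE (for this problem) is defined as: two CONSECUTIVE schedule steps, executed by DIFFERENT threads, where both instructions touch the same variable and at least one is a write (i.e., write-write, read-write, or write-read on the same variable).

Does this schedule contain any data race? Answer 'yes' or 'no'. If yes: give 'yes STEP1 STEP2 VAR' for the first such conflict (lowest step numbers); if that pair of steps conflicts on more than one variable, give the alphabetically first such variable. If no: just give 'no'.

Steps 1,2: same thread (B). No race.
Steps 2,3: B(r=y,w=y) vs A(r=x,w=x). No conflict.
Steps 3,4: same thread (A). No race.

Answer: no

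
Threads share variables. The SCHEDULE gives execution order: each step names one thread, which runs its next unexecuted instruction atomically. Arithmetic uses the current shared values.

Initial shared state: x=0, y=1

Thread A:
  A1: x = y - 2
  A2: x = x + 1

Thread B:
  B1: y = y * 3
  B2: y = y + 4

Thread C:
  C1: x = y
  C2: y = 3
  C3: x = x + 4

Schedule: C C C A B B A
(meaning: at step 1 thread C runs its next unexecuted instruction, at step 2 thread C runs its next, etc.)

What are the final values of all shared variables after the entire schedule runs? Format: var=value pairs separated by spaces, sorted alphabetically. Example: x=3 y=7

Answer: x=2 y=13

Derivation:
Step 1: thread C executes C1 (x = y). Shared: x=1 y=1. PCs: A@0 B@0 C@1
Step 2: thread C executes C2 (y = 3). Shared: x=1 y=3. PCs: A@0 B@0 C@2
Step 3: thread C executes C3 (x = x + 4). Shared: x=5 y=3. PCs: A@0 B@0 C@3
Step 4: thread A executes A1 (x = y - 2). Shared: x=1 y=3. PCs: A@1 B@0 C@3
Step 5: thread B executes B1 (y = y * 3). Shared: x=1 y=9. PCs: A@1 B@1 C@3
Step 6: thread B executes B2 (y = y + 4). Shared: x=1 y=13. PCs: A@1 B@2 C@3
Step 7: thread A executes A2 (x = x + 1). Shared: x=2 y=13. PCs: A@2 B@2 C@3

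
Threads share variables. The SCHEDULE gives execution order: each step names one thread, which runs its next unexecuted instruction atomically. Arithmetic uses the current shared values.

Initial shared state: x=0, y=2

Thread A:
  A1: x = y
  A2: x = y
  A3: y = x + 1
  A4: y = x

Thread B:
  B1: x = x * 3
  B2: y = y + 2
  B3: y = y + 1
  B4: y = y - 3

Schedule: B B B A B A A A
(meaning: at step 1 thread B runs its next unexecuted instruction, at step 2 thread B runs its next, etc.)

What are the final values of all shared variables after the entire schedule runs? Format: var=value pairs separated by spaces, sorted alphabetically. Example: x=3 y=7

Answer: x=2 y=2

Derivation:
Step 1: thread B executes B1 (x = x * 3). Shared: x=0 y=2. PCs: A@0 B@1
Step 2: thread B executes B2 (y = y + 2). Shared: x=0 y=4. PCs: A@0 B@2
Step 3: thread B executes B3 (y = y + 1). Shared: x=0 y=5. PCs: A@0 B@3
Step 4: thread A executes A1 (x = y). Shared: x=5 y=5. PCs: A@1 B@3
Step 5: thread B executes B4 (y = y - 3). Shared: x=5 y=2. PCs: A@1 B@4
Step 6: thread A executes A2 (x = y). Shared: x=2 y=2. PCs: A@2 B@4
Step 7: thread A executes A3 (y = x + 1). Shared: x=2 y=3. PCs: A@3 B@4
Step 8: thread A executes A4 (y = x). Shared: x=2 y=2. PCs: A@4 B@4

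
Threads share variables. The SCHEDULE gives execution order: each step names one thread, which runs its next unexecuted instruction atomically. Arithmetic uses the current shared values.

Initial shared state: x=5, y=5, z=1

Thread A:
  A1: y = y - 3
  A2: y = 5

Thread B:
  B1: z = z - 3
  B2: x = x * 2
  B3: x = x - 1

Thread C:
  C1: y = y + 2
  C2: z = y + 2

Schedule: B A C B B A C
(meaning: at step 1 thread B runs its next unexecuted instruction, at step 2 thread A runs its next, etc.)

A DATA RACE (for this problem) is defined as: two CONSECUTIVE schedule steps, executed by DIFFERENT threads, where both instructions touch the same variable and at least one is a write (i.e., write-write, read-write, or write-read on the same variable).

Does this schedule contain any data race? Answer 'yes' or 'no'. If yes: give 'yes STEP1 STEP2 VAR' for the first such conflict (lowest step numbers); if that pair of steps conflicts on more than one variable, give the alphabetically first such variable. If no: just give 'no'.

Steps 1,2: B(r=z,w=z) vs A(r=y,w=y). No conflict.
Steps 2,3: A(y = y - 3) vs C(y = y + 2). RACE on y (W-W).
Steps 3,4: C(r=y,w=y) vs B(r=x,w=x). No conflict.
Steps 4,5: same thread (B). No race.
Steps 5,6: B(r=x,w=x) vs A(r=-,w=y). No conflict.
Steps 6,7: A(y = 5) vs C(z = y + 2). RACE on y (W-R).
First conflict at steps 2,3.

Answer: yes 2 3 y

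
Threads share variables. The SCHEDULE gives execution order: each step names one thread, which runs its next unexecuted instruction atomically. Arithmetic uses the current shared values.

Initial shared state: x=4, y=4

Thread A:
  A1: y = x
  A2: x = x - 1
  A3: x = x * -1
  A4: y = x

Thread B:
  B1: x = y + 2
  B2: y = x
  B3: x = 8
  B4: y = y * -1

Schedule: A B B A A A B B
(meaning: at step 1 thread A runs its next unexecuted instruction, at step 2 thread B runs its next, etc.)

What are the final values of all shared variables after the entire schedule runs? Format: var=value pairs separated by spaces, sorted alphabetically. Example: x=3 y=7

Step 1: thread A executes A1 (y = x). Shared: x=4 y=4. PCs: A@1 B@0
Step 2: thread B executes B1 (x = y + 2). Shared: x=6 y=4. PCs: A@1 B@1
Step 3: thread B executes B2 (y = x). Shared: x=6 y=6. PCs: A@1 B@2
Step 4: thread A executes A2 (x = x - 1). Shared: x=5 y=6. PCs: A@2 B@2
Step 5: thread A executes A3 (x = x * -1). Shared: x=-5 y=6. PCs: A@3 B@2
Step 6: thread A executes A4 (y = x). Shared: x=-5 y=-5. PCs: A@4 B@2
Step 7: thread B executes B3 (x = 8). Shared: x=8 y=-5. PCs: A@4 B@3
Step 8: thread B executes B4 (y = y * -1). Shared: x=8 y=5. PCs: A@4 B@4

Answer: x=8 y=5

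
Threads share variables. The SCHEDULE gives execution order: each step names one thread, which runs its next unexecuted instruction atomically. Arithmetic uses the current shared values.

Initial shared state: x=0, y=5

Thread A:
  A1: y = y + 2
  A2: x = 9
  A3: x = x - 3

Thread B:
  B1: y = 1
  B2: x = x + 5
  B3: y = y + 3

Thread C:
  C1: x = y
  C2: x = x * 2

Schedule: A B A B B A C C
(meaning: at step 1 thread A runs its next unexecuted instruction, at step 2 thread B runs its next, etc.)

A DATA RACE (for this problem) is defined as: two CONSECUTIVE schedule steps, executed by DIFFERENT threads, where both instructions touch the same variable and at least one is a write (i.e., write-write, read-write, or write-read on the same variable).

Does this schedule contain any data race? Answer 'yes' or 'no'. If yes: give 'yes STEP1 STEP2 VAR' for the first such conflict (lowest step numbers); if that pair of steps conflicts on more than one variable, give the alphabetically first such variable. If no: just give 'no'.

Answer: yes 1 2 y

Derivation:
Steps 1,2: A(y = y + 2) vs B(y = 1). RACE on y (W-W).
Steps 2,3: B(r=-,w=y) vs A(r=-,w=x). No conflict.
Steps 3,4: A(x = 9) vs B(x = x + 5). RACE on x (W-W).
Steps 4,5: same thread (B). No race.
Steps 5,6: B(r=y,w=y) vs A(r=x,w=x). No conflict.
Steps 6,7: A(x = x - 3) vs C(x = y). RACE on x (W-W).
Steps 7,8: same thread (C). No race.
First conflict at steps 1,2.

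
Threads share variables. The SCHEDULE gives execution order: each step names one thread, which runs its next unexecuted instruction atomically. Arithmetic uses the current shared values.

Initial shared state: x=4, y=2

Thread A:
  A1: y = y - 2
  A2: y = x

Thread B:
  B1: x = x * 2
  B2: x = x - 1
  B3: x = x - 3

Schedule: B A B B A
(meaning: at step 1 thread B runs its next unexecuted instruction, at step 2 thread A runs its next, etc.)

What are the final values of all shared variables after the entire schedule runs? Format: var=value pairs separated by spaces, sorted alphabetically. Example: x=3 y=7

Step 1: thread B executes B1 (x = x * 2). Shared: x=8 y=2. PCs: A@0 B@1
Step 2: thread A executes A1 (y = y - 2). Shared: x=8 y=0. PCs: A@1 B@1
Step 3: thread B executes B2 (x = x - 1). Shared: x=7 y=0. PCs: A@1 B@2
Step 4: thread B executes B3 (x = x - 3). Shared: x=4 y=0. PCs: A@1 B@3
Step 5: thread A executes A2 (y = x). Shared: x=4 y=4. PCs: A@2 B@3

Answer: x=4 y=4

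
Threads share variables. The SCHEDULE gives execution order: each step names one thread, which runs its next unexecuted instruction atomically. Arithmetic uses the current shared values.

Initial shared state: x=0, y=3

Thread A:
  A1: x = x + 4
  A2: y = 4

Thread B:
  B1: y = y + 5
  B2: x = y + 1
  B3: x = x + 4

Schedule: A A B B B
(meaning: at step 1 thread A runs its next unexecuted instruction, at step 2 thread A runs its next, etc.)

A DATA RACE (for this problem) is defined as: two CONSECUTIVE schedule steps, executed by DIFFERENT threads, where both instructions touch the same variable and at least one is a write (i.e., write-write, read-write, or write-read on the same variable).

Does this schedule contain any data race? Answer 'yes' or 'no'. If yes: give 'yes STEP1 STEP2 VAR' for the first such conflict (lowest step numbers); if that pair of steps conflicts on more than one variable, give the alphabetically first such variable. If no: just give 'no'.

Answer: yes 2 3 y

Derivation:
Steps 1,2: same thread (A). No race.
Steps 2,3: A(y = 4) vs B(y = y + 5). RACE on y (W-W).
Steps 3,4: same thread (B). No race.
Steps 4,5: same thread (B). No race.
First conflict at steps 2,3.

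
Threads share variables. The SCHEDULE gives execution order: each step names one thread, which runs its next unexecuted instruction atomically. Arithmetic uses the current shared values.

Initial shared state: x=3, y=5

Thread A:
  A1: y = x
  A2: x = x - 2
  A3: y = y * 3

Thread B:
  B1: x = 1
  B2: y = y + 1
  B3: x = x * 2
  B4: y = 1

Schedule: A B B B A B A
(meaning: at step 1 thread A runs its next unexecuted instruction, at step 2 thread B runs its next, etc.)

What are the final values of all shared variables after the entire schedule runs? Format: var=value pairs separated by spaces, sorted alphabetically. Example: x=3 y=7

Answer: x=0 y=3

Derivation:
Step 1: thread A executes A1 (y = x). Shared: x=3 y=3. PCs: A@1 B@0
Step 2: thread B executes B1 (x = 1). Shared: x=1 y=3. PCs: A@1 B@1
Step 3: thread B executes B2 (y = y + 1). Shared: x=1 y=4. PCs: A@1 B@2
Step 4: thread B executes B3 (x = x * 2). Shared: x=2 y=4. PCs: A@1 B@3
Step 5: thread A executes A2 (x = x - 2). Shared: x=0 y=4. PCs: A@2 B@3
Step 6: thread B executes B4 (y = 1). Shared: x=0 y=1. PCs: A@2 B@4
Step 7: thread A executes A3 (y = y * 3). Shared: x=0 y=3. PCs: A@3 B@4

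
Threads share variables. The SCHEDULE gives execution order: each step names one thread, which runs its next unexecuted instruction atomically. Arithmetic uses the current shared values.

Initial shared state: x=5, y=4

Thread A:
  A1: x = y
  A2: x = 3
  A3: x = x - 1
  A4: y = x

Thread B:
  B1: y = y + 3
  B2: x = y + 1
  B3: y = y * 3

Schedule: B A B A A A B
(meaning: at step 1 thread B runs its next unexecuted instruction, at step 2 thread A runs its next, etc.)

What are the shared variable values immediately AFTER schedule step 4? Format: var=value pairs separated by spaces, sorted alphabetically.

Answer: x=3 y=7

Derivation:
Step 1: thread B executes B1 (y = y + 3). Shared: x=5 y=7. PCs: A@0 B@1
Step 2: thread A executes A1 (x = y). Shared: x=7 y=7. PCs: A@1 B@1
Step 3: thread B executes B2 (x = y + 1). Shared: x=8 y=7. PCs: A@1 B@2
Step 4: thread A executes A2 (x = 3). Shared: x=3 y=7. PCs: A@2 B@2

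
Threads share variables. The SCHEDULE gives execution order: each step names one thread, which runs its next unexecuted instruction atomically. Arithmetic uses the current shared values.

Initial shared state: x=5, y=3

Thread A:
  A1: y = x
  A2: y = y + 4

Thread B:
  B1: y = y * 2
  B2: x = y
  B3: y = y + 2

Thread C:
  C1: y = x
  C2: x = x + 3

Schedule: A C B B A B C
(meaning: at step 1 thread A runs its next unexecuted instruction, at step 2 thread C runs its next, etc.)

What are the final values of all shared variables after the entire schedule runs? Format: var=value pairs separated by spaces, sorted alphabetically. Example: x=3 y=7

Answer: x=13 y=16

Derivation:
Step 1: thread A executes A1 (y = x). Shared: x=5 y=5. PCs: A@1 B@0 C@0
Step 2: thread C executes C1 (y = x). Shared: x=5 y=5. PCs: A@1 B@0 C@1
Step 3: thread B executes B1 (y = y * 2). Shared: x=5 y=10. PCs: A@1 B@1 C@1
Step 4: thread B executes B2 (x = y). Shared: x=10 y=10. PCs: A@1 B@2 C@1
Step 5: thread A executes A2 (y = y + 4). Shared: x=10 y=14. PCs: A@2 B@2 C@1
Step 6: thread B executes B3 (y = y + 2). Shared: x=10 y=16. PCs: A@2 B@3 C@1
Step 7: thread C executes C2 (x = x + 3). Shared: x=13 y=16. PCs: A@2 B@3 C@2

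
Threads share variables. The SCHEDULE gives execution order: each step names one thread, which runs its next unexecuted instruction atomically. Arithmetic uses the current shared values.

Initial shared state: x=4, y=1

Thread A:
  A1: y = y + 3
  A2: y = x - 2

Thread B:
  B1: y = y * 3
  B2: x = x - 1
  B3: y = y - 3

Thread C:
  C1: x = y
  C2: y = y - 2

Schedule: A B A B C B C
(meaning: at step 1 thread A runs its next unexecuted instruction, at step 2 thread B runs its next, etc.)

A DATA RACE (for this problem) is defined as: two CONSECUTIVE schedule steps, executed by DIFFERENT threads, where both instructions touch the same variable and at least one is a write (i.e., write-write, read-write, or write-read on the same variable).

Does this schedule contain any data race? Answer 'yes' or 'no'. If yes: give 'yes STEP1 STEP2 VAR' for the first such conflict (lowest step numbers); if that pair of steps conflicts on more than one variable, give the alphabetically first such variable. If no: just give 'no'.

Answer: yes 1 2 y

Derivation:
Steps 1,2: A(y = y + 3) vs B(y = y * 3). RACE on y (W-W).
Steps 2,3: B(y = y * 3) vs A(y = x - 2). RACE on y (W-W).
Steps 3,4: A(y = x - 2) vs B(x = x - 1). RACE on x (R-W).
Steps 4,5: B(x = x - 1) vs C(x = y). RACE on x (W-W).
Steps 5,6: C(x = y) vs B(y = y - 3). RACE on y (R-W).
Steps 6,7: B(y = y - 3) vs C(y = y - 2). RACE on y (W-W).
First conflict at steps 1,2.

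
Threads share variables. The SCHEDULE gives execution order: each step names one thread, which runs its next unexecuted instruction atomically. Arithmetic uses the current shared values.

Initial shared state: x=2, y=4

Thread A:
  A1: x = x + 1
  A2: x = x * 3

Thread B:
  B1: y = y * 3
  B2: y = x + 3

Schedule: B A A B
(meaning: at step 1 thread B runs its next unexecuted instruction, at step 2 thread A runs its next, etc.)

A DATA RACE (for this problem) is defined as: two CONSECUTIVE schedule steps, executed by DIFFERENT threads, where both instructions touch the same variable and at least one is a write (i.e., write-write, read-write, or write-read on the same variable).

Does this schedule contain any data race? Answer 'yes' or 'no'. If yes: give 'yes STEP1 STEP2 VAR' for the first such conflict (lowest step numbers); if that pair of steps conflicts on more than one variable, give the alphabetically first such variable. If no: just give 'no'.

Steps 1,2: B(r=y,w=y) vs A(r=x,w=x). No conflict.
Steps 2,3: same thread (A). No race.
Steps 3,4: A(x = x * 3) vs B(y = x + 3). RACE on x (W-R).
First conflict at steps 3,4.

Answer: yes 3 4 x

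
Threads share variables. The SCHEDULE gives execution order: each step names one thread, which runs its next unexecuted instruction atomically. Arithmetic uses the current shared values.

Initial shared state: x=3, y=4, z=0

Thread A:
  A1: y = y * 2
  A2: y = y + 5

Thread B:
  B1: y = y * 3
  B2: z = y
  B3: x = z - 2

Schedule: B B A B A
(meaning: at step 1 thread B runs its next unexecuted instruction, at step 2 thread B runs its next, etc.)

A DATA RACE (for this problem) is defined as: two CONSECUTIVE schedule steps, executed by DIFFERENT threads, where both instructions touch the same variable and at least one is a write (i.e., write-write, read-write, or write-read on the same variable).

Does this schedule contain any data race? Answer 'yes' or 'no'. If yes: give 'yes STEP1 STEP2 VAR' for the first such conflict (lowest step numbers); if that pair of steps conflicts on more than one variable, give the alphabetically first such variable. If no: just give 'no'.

Answer: yes 2 3 y

Derivation:
Steps 1,2: same thread (B). No race.
Steps 2,3: B(z = y) vs A(y = y * 2). RACE on y (R-W).
Steps 3,4: A(r=y,w=y) vs B(r=z,w=x). No conflict.
Steps 4,5: B(r=z,w=x) vs A(r=y,w=y). No conflict.
First conflict at steps 2,3.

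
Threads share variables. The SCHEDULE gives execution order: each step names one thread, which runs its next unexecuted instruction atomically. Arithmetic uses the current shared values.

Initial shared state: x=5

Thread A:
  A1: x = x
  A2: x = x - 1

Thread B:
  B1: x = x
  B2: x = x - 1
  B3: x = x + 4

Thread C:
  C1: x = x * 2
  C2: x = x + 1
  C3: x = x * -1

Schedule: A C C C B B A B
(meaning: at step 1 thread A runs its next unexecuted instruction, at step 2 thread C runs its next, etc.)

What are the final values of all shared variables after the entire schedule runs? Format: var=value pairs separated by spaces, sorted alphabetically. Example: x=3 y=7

Answer: x=-9

Derivation:
Step 1: thread A executes A1 (x = x). Shared: x=5. PCs: A@1 B@0 C@0
Step 2: thread C executes C1 (x = x * 2). Shared: x=10. PCs: A@1 B@0 C@1
Step 3: thread C executes C2 (x = x + 1). Shared: x=11. PCs: A@1 B@0 C@2
Step 4: thread C executes C3 (x = x * -1). Shared: x=-11. PCs: A@1 B@0 C@3
Step 5: thread B executes B1 (x = x). Shared: x=-11. PCs: A@1 B@1 C@3
Step 6: thread B executes B2 (x = x - 1). Shared: x=-12. PCs: A@1 B@2 C@3
Step 7: thread A executes A2 (x = x - 1). Shared: x=-13. PCs: A@2 B@2 C@3
Step 8: thread B executes B3 (x = x + 4). Shared: x=-9. PCs: A@2 B@3 C@3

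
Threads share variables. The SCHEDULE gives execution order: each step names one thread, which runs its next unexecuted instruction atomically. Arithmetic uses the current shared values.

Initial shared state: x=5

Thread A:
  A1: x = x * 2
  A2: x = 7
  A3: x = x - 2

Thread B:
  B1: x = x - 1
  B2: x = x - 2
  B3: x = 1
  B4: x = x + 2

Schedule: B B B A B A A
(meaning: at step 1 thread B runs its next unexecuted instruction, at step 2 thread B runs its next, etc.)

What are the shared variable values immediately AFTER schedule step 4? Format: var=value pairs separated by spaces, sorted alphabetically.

Step 1: thread B executes B1 (x = x - 1). Shared: x=4. PCs: A@0 B@1
Step 2: thread B executes B2 (x = x - 2). Shared: x=2. PCs: A@0 B@2
Step 3: thread B executes B3 (x = 1). Shared: x=1. PCs: A@0 B@3
Step 4: thread A executes A1 (x = x * 2). Shared: x=2. PCs: A@1 B@3

Answer: x=2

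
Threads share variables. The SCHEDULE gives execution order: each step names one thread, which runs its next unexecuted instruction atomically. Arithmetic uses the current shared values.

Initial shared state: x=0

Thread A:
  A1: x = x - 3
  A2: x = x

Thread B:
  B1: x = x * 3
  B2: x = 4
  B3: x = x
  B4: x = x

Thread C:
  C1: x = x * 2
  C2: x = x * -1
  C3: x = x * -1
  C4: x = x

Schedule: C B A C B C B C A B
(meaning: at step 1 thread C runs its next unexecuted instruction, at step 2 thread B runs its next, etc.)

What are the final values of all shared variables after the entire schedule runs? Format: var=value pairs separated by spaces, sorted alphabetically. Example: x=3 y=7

Step 1: thread C executes C1 (x = x * 2). Shared: x=0. PCs: A@0 B@0 C@1
Step 2: thread B executes B1 (x = x * 3). Shared: x=0. PCs: A@0 B@1 C@1
Step 3: thread A executes A1 (x = x - 3). Shared: x=-3. PCs: A@1 B@1 C@1
Step 4: thread C executes C2 (x = x * -1). Shared: x=3. PCs: A@1 B@1 C@2
Step 5: thread B executes B2 (x = 4). Shared: x=4. PCs: A@1 B@2 C@2
Step 6: thread C executes C3 (x = x * -1). Shared: x=-4. PCs: A@1 B@2 C@3
Step 7: thread B executes B3 (x = x). Shared: x=-4. PCs: A@1 B@3 C@3
Step 8: thread C executes C4 (x = x). Shared: x=-4. PCs: A@1 B@3 C@4
Step 9: thread A executes A2 (x = x). Shared: x=-4. PCs: A@2 B@3 C@4
Step 10: thread B executes B4 (x = x). Shared: x=-4. PCs: A@2 B@4 C@4

Answer: x=-4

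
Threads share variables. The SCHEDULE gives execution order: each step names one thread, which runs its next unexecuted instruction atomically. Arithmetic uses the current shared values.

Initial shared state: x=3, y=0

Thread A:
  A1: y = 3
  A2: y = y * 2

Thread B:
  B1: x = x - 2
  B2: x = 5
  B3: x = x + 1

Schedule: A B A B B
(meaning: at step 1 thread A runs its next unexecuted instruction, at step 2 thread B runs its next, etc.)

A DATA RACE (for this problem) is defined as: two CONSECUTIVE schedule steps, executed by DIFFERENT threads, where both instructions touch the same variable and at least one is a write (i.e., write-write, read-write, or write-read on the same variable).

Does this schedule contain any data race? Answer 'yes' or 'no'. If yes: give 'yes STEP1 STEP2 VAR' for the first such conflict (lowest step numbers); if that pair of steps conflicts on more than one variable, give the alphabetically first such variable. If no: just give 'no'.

Steps 1,2: A(r=-,w=y) vs B(r=x,w=x). No conflict.
Steps 2,3: B(r=x,w=x) vs A(r=y,w=y). No conflict.
Steps 3,4: A(r=y,w=y) vs B(r=-,w=x). No conflict.
Steps 4,5: same thread (B). No race.

Answer: no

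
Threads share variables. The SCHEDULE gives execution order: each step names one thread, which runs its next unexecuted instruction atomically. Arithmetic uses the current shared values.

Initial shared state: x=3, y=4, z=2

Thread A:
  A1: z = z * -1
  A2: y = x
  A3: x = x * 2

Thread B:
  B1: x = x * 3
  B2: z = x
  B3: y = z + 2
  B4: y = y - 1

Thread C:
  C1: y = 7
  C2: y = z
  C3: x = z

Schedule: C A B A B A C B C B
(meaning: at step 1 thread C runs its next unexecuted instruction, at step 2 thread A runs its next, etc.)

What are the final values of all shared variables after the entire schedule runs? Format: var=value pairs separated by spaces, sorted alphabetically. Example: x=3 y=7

Answer: x=9 y=10 z=9

Derivation:
Step 1: thread C executes C1 (y = 7). Shared: x=3 y=7 z=2. PCs: A@0 B@0 C@1
Step 2: thread A executes A1 (z = z * -1). Shared: x=3 y=7 z=-2. PCs: A@1 B@0 C@1
Step 3: thread B executes B1 (x = x * 3). Shared: x=9 y=7 z=-2. PCs: A@1 B@1 C@1
Step 4: thread A executes A2 (y = x). Shared: x=9 y=9 z=-2. PCs: A@2 B@1 C@1
Step 5: thread B executes B2 (z = x). Shared: x=9 y=9 z=9. PCs: A@2 B@2 C@1
Step 6: thread A executes A3 (x = x * 2). Shared: x=18 y=9 z=9. PCs: A@3 B@2 C@1
Step 7: thread C executes C2 (y = z). Shared: x=18 y=9 z=9. PCs: A@3 B@2 C@2
Step 8: thread B executes B3 (y = z + 2). Shared: x=18 y=11 z=9. PCs: A@3 B@3 C@2
Step 9: thread C executes C3 (x = z). Shared: x=9 y=11 z=9. PCs: A@3 B@3 C@3
Step 10: thread B executes B4 (y = y - 1). Shared: x=9 y=10 z=9. PCs: A@3 B@4 C@3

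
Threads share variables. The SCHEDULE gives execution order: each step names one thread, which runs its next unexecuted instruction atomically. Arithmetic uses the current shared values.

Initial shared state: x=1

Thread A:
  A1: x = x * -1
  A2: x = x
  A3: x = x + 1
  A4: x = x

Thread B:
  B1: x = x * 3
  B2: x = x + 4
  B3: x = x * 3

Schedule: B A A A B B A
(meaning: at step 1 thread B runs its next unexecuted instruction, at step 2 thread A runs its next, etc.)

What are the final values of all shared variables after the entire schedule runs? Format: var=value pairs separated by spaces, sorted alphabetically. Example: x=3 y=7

Answer: x=6

Derivation:
Step 1: thread B executes B1 (x = x * 3). Shared: x=3. PCs: A@0 B@1
Step 2: thread A executes A1 (x = x * -1). Shared: x=-3. PCs: A@1 B@1
Step 3: thread A executes A2 (x = x). Shared: x=-3. PCs: A@2 B@1
Step 4: thread A executes A3 (x = x + 1). Shared: x=-2. PCs: A@3 B@1
Step 5: thread B executes B2 (x = x + 4). Shared: x=2. PCs: A@3 B@2
Step 6: thread B executes B3 (x = x * 3). Shared: x=6. PCs: A@3 B@3
Step 7: thread A executes A4 (x = x). Shared: x=6. PCs: A@4 B@3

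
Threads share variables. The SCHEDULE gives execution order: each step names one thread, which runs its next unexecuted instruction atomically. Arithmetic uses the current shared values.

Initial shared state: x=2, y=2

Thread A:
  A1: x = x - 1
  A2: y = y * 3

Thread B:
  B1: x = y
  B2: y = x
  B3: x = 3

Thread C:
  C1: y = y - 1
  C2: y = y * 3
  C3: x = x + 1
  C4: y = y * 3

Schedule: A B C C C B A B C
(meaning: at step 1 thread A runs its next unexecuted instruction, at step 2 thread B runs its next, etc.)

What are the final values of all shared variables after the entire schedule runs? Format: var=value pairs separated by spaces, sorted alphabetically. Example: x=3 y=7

Answer: x=3 y=27

Derivation:
Step 1: thread A executes A1 (x = x - 1). Shared: x=1 y=2. PCs: A@1 B@0 C@0
Step 2: thread B executes B1 (x = y). Shared: x=2 y=2. PCs: A@1 B@1 C@0
Step 3: thread C executes C1 (y = y - 1). Shared: x=2 y=1. PCs: A@1 B@1 C@1
Step 4: thread C executes C2 (y = y * 3). Shared: x=2 y=3. PCs: A@1 B@1 C@2
Step 5: thread C executes C3 (x = x + 1). Shared: x=3 y=3. PCs: A@1 B@1 C@3
Step 6: thread B executes B2 (y = x). Shared: x=3 y=3. PCs: A@1 B@2 C@3
Step 7: thread A executes A2 (y = y * 3). Shared: x=3 y=9. PCs: A@2 B@2 C@3
Step 8: thread B executes B3 (x = 3). Shared: x=3 y=9. PCs: A@2 B@3 C@3
Step 9: thread C executes C4 (y = y * 3). Shared: x=3 y=27. PCs: A@2 B@3 C@4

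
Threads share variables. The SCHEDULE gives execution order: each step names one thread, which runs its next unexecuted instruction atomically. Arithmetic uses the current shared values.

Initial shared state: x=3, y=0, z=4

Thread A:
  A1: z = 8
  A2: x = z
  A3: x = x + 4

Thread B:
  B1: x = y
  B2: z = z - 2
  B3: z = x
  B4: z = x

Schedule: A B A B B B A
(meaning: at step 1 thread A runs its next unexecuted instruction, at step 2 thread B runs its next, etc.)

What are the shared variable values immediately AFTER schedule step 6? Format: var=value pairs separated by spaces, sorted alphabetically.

Step 1: thread A executes A1 (z = 8). Shared: x=3 y=0 z=8. PCs: A@1 B@0
Step 2: thread B executes B1 (x = y). Shared: x=0 y=0 z=8. PCs: A@1 B@1
Step 3: thread A executes A2 (x = z). Shared: x=8 y=0 z=8. PCs: A@2 B@1
Step 4: thread B executes B2 (z = z - 2). Shared: x=8 y=0 z=6. PCs: A@2 B@2
Step 5: thread B executes B3 (z = x). Shared: x=8 y=0 z=8. PCs: A@2 B@3
Step 6: thread B executes B4 (z = x). Shared: x=8 y=0 z=8. PCs: A@2 B@4

Answer: x=8 y=0 z=8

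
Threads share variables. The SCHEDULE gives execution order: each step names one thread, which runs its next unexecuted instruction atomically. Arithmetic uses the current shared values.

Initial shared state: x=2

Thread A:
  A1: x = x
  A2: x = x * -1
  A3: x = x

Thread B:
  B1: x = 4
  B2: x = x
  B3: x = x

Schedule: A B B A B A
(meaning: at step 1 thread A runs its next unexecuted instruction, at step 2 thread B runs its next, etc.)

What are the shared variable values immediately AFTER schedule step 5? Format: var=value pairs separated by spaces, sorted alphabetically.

Answer: x=-4

Derivation:
Step 1: thread A executes A1 (x = x). Shared: x=2. PCs: A@1 B@0
Step 2: thread B executes B1 (x = 4). Shared: x=4. PCs: A@1 B@1
Step 3: thread B executes B2 (x = x). Shared: x=4. PCs: A@1 B@2
Step 4: thread A executes A2 (x = x * -1). Shared: x=-4. PCs: A@2 B@2
Step 5: thread B executes B3 (x = x). Shared: x=-4. PCs: A@2 B@3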